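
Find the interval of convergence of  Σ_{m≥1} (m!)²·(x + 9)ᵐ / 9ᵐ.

The ratio of consecutive coefficients is (m+1)² · 1/9 → ∞.
The ratio grows without bound, so the series diverges whenever (x + 9) ≠ 0; it converges only at x = -9. R = 0.

{-9}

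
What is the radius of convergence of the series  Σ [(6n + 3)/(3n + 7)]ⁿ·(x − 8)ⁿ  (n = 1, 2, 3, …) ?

R = 1/2

Root test: |a_n|^(1/n) = (6n + 3)/(3n + 7) → 2.
Hence the series converges for |x − 8| < 1/(2) = 1/2, so the radius of convergence is 1/2.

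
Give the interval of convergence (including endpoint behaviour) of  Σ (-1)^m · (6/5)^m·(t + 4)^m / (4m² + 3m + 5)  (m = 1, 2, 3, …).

[-29/6, -19/6]

The ratio of consecutive coefficients is [(4m² + 3m + 5)/(4(m+1)² + 3(m+1) + 5)] · 6/5 → 6/5.
Convergence for |t + 4| · 6/5 < 1, i.e. |t + 4| < 5/6. So R = 5/6.
When t = -19/6, the terms are on the order of 1/m², so the series converges absolutely by comparison with the p-series (p = 2 > 1).
Check t = -29/6: the terms are on the order of 1/m², so the series converges absolutely by comparison with the p-series (p = 2 > 1).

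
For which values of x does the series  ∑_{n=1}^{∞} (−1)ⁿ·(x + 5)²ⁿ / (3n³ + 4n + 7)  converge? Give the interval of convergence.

By the ratio test, |a_{n+1}/a_n| = (3n³ + 4n + 7)/(3(n+1)³ + 4(n+1) + 7) → 1.
Since the exponent of (x + 5) increases by 2 each term, convergence requires |x + 5|² < 1, hence R = 1.
Endpoint x = -4: the terms are on the order of 1/n³, so the series converges absolutely by comparison with the p-series (p = 3 > 1).
When x = -6, absolute convergence follows by limit comparison with Σ 1/n³.

[-6, -4]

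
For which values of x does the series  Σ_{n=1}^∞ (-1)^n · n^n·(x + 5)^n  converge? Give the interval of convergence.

Root test: |a_n|^(1/n) = n → ∞.
The root grows without bound, so R = 0 (convergence only at x = -5).

{-5}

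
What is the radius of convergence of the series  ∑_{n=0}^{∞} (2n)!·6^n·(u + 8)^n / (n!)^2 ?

R = 1/24

By the ratio test, |a_{n+1}/a_n| = (2n+1)·(2n+2)/(n+1)² · 6 → 24.
The series converges when 24 · |u + 8| < 1, giving R = 1/24.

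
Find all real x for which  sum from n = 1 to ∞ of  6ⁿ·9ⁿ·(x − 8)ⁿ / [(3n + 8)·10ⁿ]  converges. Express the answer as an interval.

The ratio of consecutive coefficients is [(3n + 8)/(3(n+1) + 8)] · 6·9/10 → 27/5.
Thus R = 1/(27/5) = 5/27.
Endpoint x = 221/27: the terms behave like c/n; limit comparison with the harmonic series gives divergence.
Check x = 211/27: convergence follows from the alternating series test (terms decrease monotonically to 0).

[211/27, 221/27)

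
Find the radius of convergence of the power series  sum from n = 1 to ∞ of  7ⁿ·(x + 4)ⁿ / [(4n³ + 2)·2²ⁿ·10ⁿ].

Ratio test: |a_{n+1}/a_n| = [(4n³ + 2)/(4(n+1)³ + 2)] · 7/(4·10) → 7/40 as n → ∞.
Thus R = 1/(7/40) = 40/7.

R = 40/7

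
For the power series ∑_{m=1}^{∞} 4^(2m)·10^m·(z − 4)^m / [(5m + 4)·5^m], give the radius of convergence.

By the ratio test, |a_{m+1}/a_m| = [(5m + 4)/(5(m+1) + 4)] · 16·10/5 → 32.
Convergence for |z − 4| · 32 < 1, i.e. |z − 4| < 1/32. So R = 1/32.

R = 1/32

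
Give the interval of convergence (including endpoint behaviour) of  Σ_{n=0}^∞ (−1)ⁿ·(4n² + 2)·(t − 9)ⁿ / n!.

(−∞, ∞)

The ratio of consecutive coefficients is (4(n+1)² + 2)/(4n² + 2) · 1/(n+1) → 0.
The ratio tends to 0 regardless of t, hence R = ∞.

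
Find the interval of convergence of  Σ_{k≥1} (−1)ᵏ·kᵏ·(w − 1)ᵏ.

{1}

By the Cauchy root test, |a_k|^(1/k) = k → ∞.
The root grows without bound, so R = 0 (convergence only at w = 1).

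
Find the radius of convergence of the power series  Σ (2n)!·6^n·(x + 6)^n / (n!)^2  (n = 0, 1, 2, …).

R = 1/24

Ratio test: |a_{n+1}/a_n| = (2n+1)·(2n+2)/(n+1)² · 6 → 24 as n → ∞.
The series converges when 24 · |x + 6| < 1, giving R = 1/24.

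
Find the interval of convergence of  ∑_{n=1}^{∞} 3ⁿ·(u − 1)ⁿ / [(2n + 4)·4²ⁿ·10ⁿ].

[-157/3, 163/3)

By the ratio test, |a_{n+1}/a_n| = [(2n + 4)/(2(n+1) + 4)] · 3/(16·10) → 3/160.
Convergence for |u − 1| · 3/160 < 1, i.e. |u − 1| < 160/3. So R = 160/3.
At u = 163/3: comparison with the harmonic series Σ 1/n shows the series diverges.
At u = -157/3: convergence follows from the alternating series test (terms decrease monotonically to 0).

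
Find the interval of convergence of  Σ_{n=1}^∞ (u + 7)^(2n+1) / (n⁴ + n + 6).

[-8, -6]

The ratio of consecutive coefficients is (n⁴ + n + 6)/((n+1)⁴ + (n+1) + 6) → 1.
Successive powers of (u + 7) differ by 2, so the series converges when |u + 7|² · 1 < 1, i.e. |u + 7| < √(1) = 1. So R = 1.
Check u = -6: absolute convergence follows by limit comparison with Σ 1/n⁴.
Endpoint u = -8: the terms are on the order of 1/n⁴, so the series converges absolutely by comparison with the p-series (p = 4 > 1).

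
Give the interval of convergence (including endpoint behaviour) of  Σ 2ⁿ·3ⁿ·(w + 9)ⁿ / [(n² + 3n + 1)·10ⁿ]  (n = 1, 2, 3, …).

Ratio test: |a_{n+1}/a_n| = [(n² + 3n + 1)/((n+1)² + 3(n+1) + 1)] · 2·3/10 → 3/5 as n → ∞.
Thus R = 1/(3/5) = 5/3.
Endpoint w = -22/3: absolute convergence follows by limit comparison with Σ 1/n².
Endpoint w = -32/3: the terms are on the order of 1/n², so the series converges absolutely by comparison with the p-series (p = 2 > 1).

[-32/3, -22/3]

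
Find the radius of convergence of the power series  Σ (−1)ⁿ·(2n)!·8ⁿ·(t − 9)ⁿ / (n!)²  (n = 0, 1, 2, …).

The ratio of consecutive coefficients is (2n+1)·(2n+2)/(n+1)² · 8 → 32.
Hence the series converges for |t − 9| < 1/(32) = 1/32, so the radius of convergence is 1/32.

R = 1/32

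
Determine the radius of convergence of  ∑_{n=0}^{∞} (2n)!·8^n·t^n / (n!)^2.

R = 1/32

By the ratio test, |a_{n+1}/a_n| = (2n+1)·(2n+2)/(n+1)² · 8 → 32.
Hence the series converges for |t| < 1/(32) = 1/32, so the radius of convergence is 1/32.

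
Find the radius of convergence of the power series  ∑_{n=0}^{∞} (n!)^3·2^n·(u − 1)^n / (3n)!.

Apply the ratio test: |a_{n+1}| / |a_n| = (n+1)³/[(3n+1)·(3n+2)·(3n+3)] · 2, which tends to 2/27 as n → ∞.
Convergence for |u − 1| · 2/27 < 1, i.e. |u − 1| < 27/2. So R = 27/2.

R = 27/2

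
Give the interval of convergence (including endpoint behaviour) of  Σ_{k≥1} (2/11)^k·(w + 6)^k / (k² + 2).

Ratio test: |a_{k+1}/a_k| = [(k² + 2)/((k+1)² + 2)] · 2/11 → 2/11 as k → ∞.
The series converges when 2/11 · |w + 6| < 1, giving R = 11/2.
At w = -1/2: the series is dominated by a constant times Σ 1/k², which converges (p = 2 > 1).
Check w = -23/2: the series is dominated by a constant times Σ 1/k², which converges (p = 2 > 1).

[-23/2, -1/2]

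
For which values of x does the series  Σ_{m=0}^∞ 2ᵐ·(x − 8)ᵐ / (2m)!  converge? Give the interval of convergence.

(−∞, ∞)

Apply the ratio test: |a_{m+1}| / |a_m| = 2 · 1/[(2m+1)·(2m+2)], which tends to 0 as m → ∞.
Since the limit is 0 < 1 for every x, the series converges on all of ℝ and R = ∞.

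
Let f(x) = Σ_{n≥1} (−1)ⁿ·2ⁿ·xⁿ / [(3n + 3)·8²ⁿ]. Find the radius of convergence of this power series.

Ratio test: |a_{n+1}/a_n| = [(3n + 3)/(3(n+1) + 3)] · 2/64 → 1/32 as n → ∞.
The series converges when 1/32 · |x| < 1, giving R = 32.

R = 32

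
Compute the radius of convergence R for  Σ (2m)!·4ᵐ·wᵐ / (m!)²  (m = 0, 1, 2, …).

The ratio of consecutive coefficients is (2m+1)·(2m+2)/(m+1)² · 4 → 16.
Thus R = 1/(16) = 1/16.

R = 1/16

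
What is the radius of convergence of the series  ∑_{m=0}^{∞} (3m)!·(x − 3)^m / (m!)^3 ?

Ratio test: |a_{m+1}/a_m| = (3m+1)·(3m+2)·(3m+3)/(m+1)³ → 27 as m → ∞.
Hence the series converges for |x − 3| < 1/(27) = 1/27, so the radius of convergence is 1/27.

R = 1/27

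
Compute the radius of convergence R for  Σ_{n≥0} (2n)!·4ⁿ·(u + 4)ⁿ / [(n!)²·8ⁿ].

Ratio test: |a_{n+1}/a_n| = (2n+1)·(2n+2)/(n+1)² · 4/8 → 2 as n → ∞.
Convergence for |u + 4| · 2 < 1, i.e. |u + 4| < 1/2. So R = 1/2.

R = 1/2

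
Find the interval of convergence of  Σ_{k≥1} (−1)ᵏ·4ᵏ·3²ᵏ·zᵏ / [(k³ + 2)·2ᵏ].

Ratio test: |a_{k+1}/a_k| = [(k³ + 2)/((k+1)³ + 2)] · 4·9/2 → 18 as k → ∞.
Hence the series converges for |z| < 1/(18) = 1/18, so the radius of convergence is 1/18.
At z = 1/18: the series is dominated by a constant times Σ 1/k³, which converges (p = 3 > 1).
At z = -1/18: the series is dominated by a constant times Σ 1/k³, which converges (p = 3 > 1).

[-1/18, 1/18]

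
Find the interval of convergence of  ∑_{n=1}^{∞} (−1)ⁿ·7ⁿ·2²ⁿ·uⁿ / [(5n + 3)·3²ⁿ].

(-9/28, 9/28]

By the ratio test, |a_{n+1}/a_n| = [(5n + 3)/(5(n+1) + 3)] · 7·4/9 → 28/9.
Hence the series converges for |u| < 1/(28/9) = 9/28, so the radius of convergence is 9/28.
Endpoint u = 9/28: an alternating series whose terms decrease to 0 in absolute value, so it converges by the Leibniz criterion.
When u = -9/28, the terms are asymptotic to a nonzero constant times 1/n, so the series diverges by limit comparison with Σ 1/n.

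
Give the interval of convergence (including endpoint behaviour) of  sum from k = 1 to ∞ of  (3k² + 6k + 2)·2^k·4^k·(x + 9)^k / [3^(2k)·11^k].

(-171/8, 27/8)

Ratio test: |a_{k+1}/a_k| = [(3(k+1)² + 6(k+1) + 2)/(3k² + 6k + 2)] · 2·4/(9·11) → 8/99 as k → ∞.
Thus R = 1/(8/99) = 99/8.
When x = 27/8, the terms do not tend to 0, so the series diverges.
Endpoint x = -171/8: the terms have absolute value of order k², which does not tend to 0, so the series diverges by the divergence test.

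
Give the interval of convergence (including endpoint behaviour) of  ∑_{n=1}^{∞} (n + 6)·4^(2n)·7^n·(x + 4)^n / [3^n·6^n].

The ratio of consecutive coefficients is [((n+1) + 6)/(n + 6)] · 16·7/(3·6) → 56/9.
Convergence for |x + 4| · 56/9 < 1, i.e. |x + 4| < 9/56. So R = 9/56.
At x = -215/56: the n-th term does not approach 0; divergence by the term test.
Endpoint x = -233/56: the n-th term does not approach 0; divergence by the term test.

(-233/56, -215/56)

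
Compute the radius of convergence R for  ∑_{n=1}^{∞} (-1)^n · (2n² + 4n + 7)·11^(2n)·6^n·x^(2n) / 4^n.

R = √6/33

By the ratio test, |a_{n+1}/a_n| = [(2(n+1)² + 4(n+1) + 7)/(2n² + 4n + 7)] · 121·6/4 → 363/2.
Writing y = x², the series in y has radius 2/363, so |x| < √(2/363) and R = √6/33.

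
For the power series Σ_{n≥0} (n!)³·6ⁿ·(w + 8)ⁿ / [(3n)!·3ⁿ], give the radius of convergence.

R = 27/2

Ratio test: |a_{n+1}/a_n| = (n+1)³/[(3n+1)·(3n+2)·(3n+3)] · 6/3 → 2/27 as n → ∞.
The series converges when 2/27 · |w + 8| < 1, giving R = 27/2.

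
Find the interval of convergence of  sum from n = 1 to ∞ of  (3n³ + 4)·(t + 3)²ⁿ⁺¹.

By the ratio test, |a_{n+1}/a_n| = (3(n+1)³ + 4)/(3n³ + 4) → 1.
Successive powers of (t + 3) differ by 2, so the series converges when |t + 3|² · 1 < 1, i.e. |t + 3| < √(1) = 1. So R = 1.
When t = -2, the n-th term does not approach 0; divergence by the term test.
When t = -4, the terms do not tend to 0, so the series diverges.

(-4, -2)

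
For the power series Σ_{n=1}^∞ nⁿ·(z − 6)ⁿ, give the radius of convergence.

By the Cauchy root test, |a_n|^(1/n) = n → ∞.
The root grows without bound, so R = 0 (convergence only at z = 6).

R = 0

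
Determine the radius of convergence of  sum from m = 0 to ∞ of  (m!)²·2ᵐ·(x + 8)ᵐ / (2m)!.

The ratio of consecutive coefficients is (m+1)²/[(2m+1)·(2m+2)] · 2 → 1/2.
Thus R = 1/(1/2) = 2.

R = 2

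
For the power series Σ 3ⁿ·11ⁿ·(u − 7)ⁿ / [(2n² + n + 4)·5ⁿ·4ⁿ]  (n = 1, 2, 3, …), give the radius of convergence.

Apply the ratio test: |a_{n+1}| / |a_n| = [(2n² + n + 4)/(2(n+1)² + (n+1) + 4)] · 3·11/(5·4), which tends to 33/20 as n → ∞.
Hence the series converges for |u − 7| < 1/(33/20) = 20/33, so the radius of convergence is 20/33.

R = 20/33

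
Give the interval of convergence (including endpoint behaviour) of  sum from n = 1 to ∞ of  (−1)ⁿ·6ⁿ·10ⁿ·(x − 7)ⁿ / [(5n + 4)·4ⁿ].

(104/15, 106/15]

Ratio test: |a_{n+1}/a_n| = [(5n + 4)/(5(n+1) + 4)] · 6·10/4 → 15 as n → ∞.
Thus R = 1/(15) = 1/15.
At x = 106/15: the terms alternate in sign and decrease monotonically to 0 in absolute value (size ~ c/n), so the alternating series test gives convergence.
Endpoint x = 104/15: comparison with the harmonic series Σ 1/n shows the series diverges.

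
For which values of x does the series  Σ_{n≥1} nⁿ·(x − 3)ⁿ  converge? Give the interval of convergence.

By the Cauchy root test, |a_n|^(1/n) = n → ∞.
Since the n-th root of |a_n| is unbounded, the series converges only at x = 3; R = 0.

{3}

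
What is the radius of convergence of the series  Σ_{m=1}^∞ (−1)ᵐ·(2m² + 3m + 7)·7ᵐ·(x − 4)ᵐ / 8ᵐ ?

The ratio of consecutive coefficients is [(2(m+1)² + 3(m+1) + 7)/(2m² + 3m + 7)] · 7/8 → 7/8.
The series converges when 7/8 · |x − 4| < 1, giving R = 8/7.

R = 8/7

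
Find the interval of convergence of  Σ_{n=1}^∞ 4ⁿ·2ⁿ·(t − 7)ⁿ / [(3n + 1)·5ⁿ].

The ratio of consecutive coefficients is [(3n + 1)/(3(n+1) + 1)] · 4·2/5 → 8/5.
Thus R = 1/(8/5) = 5/8.
When t = 61/8, the terms are asymptotic to a nonzero constant times 1/n, so the series diverges by limit comparison with Σ 1/n.
When t = 51/8, convergence follows from the alternating series test (terms decrease monotonically to 0).

[51/8, 61/8)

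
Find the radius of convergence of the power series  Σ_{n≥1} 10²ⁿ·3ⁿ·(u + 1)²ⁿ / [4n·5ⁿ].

Ratio test: |a_{n+1}/a_n| = [4n/4(n+1)] · 100·3/5 → 60 as n → ∞.
Since the exponent of (u + 1) increases by 2 each term, convergence requires |u + 1|² < 1/60, hence R = √15/30.

R = √15/30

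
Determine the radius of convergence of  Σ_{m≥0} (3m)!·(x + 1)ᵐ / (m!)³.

The ratio of consecutive coefficients is (3m+1)·(3m+2)·(3m+3)/(m+1)³ → 27.
Convergence for |x + 1| · 27 < 1, i.e. |x + 1| < 1/27. So R = 1/27.

R = 1/27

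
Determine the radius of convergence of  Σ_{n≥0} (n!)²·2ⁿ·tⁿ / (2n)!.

R = 2

The ratio of consecutive coefficients is (n+1)²/[(2n+1)·(2n+2)] · 2 → 1/2.
Convergence for |t| · 1/2 < 1, i.e. |t| < 2. So R = 2.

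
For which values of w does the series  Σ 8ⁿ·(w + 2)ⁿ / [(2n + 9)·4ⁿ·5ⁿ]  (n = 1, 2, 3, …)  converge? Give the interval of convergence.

[-9/2, 1/2)

Apply the ratio test: |a_{n+1}| / |a_n| = [(2n + 9)/(2(n+1) + 9)] · 8/(4·5), which tends to 2/5 as n → ∞.
Convergence for |w + 2| · 2/5 < 1, i.e. |w + 2| < 5/2. So R = 5/2.
When w = 1/2, comparison with the harmonic series Σ 1/n shows the series diverges.
At w = -9/2: convergence follows from the alternating series test (terms decrease monotonically to 0).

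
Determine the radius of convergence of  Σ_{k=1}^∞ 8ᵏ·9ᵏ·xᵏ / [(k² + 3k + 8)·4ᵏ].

R = 1/18

Ratio test: |a_{k+1}/a_k| = [(k² + 3k + 8)/((k+1)² + 3(k+1) + 8)] · 8·9/4 → 18 as k → ∞.
Convergence for |x| · 18 < 1, i.e. |x| < 1/18. So R = 1/18.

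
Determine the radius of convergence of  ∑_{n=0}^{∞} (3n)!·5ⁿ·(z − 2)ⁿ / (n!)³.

The ratio of consecutive coefficients is (3n+1)·(3n+2)·(3n+3)/(n+1)³ · 5 → 135.
Convergence for |z − 2| · 135 < 1, i.e. |z − 2| < 1/135. So R = 1/135.

R = 1/135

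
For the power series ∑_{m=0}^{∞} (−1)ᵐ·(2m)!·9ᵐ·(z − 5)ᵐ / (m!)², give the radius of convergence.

R = 1/36

The ratio of consecutive coefficients is (2m+1)·(2m+2)/(m+1)² · 9 → 36.
Thus R = 1/(36) = 1/36.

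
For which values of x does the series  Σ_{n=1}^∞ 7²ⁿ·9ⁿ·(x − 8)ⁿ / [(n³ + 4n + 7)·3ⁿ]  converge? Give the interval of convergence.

[1175/147, 1177/147]

The ratio of consecutive coefficients is [(n³ + 4n + 7)/((n+1)³ + 4(n+1) + 7)] · 49·9/3 → 147.
Convergence for |x − 8| · 147 < 1, i.e. |x − 8| < 1/147. So R = 1/147.
Check x = 1177/147: the terms are on the order of 1/n³, so the series converges absolutely by comparison with the p-series (p = 3 > 1).
Check x = 1175/147: the terms are on the order of 1/n³, so the series converges absolutely by comparison with the p-series (p = 3 > 1).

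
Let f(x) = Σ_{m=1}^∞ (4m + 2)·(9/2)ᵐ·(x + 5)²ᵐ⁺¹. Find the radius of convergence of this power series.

Ratio test: |a_{m+1}/a_m| = [(4(m+1) + 2)/(4m + 2)] · 9/2 → 9/2 as m → ∞.
Since the exponent of (x + 5) increases by 2 each term, convergence requires |x + 5|² < 2/9, hence R = √2/3.

R = √2/3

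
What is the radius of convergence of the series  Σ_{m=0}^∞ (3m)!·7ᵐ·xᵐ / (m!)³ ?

R = 1/189

Ratio test: |a_{m+1}/a_m| = (3m+1)·(3m+2)·(3m+3)/(m+1)³ · 7 → 189 as m → ∞.
Thus R = 1/(189) = 1/189.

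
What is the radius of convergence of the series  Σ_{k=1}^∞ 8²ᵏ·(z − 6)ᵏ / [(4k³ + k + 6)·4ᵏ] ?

Apply the ratio test: |a_{k+1}| / |a_k| = [(4k³ + k + 6)/(4(k+1)³ + (k+1) + 6)] · 64/4, which tends to 16 as k → ∞.
Hence the series converges for |z − 6| < 1/(16) = 1/16, so the radius of convergence is 1/16.

R = 1/16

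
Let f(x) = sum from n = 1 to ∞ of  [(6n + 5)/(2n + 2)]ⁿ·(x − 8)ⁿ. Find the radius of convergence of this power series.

Applying the root test, |a_n|^(1/n) = (6n + 5)/(2n + 2) → 3.
Thus R = 1/(3) = 1/3.

R = 1/3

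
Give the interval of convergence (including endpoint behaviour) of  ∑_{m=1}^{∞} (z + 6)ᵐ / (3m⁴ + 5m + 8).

[-7, -5]

Ratio test: |a_{m+1}/a_m| = (3m⁴ + 5m + 8)/(3(m+1)⁴ + 5(m+1) + 8) → 1 as m → ∞.
Hence R = 1.
Endpoint z = -5: the terms are on the order of 1/m⁴, so the series converges absolutely by comparison with the p-series (p = 4 > 1).
Endpoint z = -7: absolute convergence follows by limit comparison with Σ 1/m⁴.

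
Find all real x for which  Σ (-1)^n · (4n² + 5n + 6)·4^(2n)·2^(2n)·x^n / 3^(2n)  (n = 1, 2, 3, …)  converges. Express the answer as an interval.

(-9/64, 9/64)

Ratio test: |a_{n+1}/a_n| = [(4(n+1)² + 5(n+1) + 6)/(4n² + 5n + 6)] · 16·4/9 → 64/9 as n → ∞.
The series converges when 64/9 · |x| < 1, giving R = 9/64.
Endpoint x = 9/64: the terms do not tend to 0, so the series diverges.
Check x = -9/64: the n-th term does not approach 0; divergence by the term test.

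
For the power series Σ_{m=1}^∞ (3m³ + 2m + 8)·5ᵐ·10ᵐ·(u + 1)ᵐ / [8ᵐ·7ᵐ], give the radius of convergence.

Ratio test: |a_{m+1}/a_m| = [(3(m+1)³ + 2(m+1) + 8)/(3m³ + 2m + 8)] · 5·10/(8·7) → 25/28 as m → ∞.
Hence the series converges for |u + 1| < 1/(25/28) = 28/25, so the radius of convergence is 28/25.

R = 28/25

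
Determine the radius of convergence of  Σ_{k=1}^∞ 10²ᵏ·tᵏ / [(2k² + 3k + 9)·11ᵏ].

The ratio of consecutive coefficients is [(2k² + 3k + 9)/(2(k+1)² + 3(k+1) + 9)] · 100/11 → 100/11.
The series converges when 100/11 · |t| < 1, giving R = 11/100.

R = 11/100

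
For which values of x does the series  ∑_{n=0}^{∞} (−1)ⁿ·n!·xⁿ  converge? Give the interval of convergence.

Apply the ratio test: |a_{n+1}| / |a_n| = (n+1), which tends to ∞ as n → ∞.
Since the ratio → ∞, the series diverges for every x ≠ 0, and R = 0.

{0}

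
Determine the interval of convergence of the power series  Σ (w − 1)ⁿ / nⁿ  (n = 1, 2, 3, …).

(−∞, ∞)

Root test: |a_n|^(1/n) = 1/n → 0.
Since the n-th root of |a_n| tends to 0, the series converges for all real w; R = ∞.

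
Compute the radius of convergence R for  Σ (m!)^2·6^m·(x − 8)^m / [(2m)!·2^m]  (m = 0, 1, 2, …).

Apply the ratio test: |a_{m+1}| / |a_m| = (m+1)²/[(2m+1)·(2m+2)] · 6/2, which tends to 3/4 as m → ∞.
Convergence for |x − 8| · 3/4 < 1, i.e. |x − 8| < 4/3. So R = 4/3.

R = 4/3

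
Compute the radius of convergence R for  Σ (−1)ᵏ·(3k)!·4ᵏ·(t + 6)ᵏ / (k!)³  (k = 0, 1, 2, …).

Apply the ratio test: |a_{k+1}| / |a_k| = (3k+1)·(3k+2)·(3k+3)/(k+1)³ · 4, which tends to 108 as k → ∞.
Thus R = 1/(108) = 1/108.

R = 1/108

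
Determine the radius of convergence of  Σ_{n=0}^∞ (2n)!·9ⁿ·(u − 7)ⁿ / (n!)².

R = 1/36

The ratio of consecutive coefficients is (2n+1)·(2n+2)/(n+1)² · 9 → 36.
Hence the series converges for |u − 7| < 1/(36) = 1/36, so the radius of convergence is 1/36.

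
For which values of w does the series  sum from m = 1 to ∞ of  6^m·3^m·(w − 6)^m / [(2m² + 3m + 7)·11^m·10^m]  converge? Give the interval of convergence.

Apply the ratio test: |a_{m+1}| / |a_m| = [(2m² + 3m + 7)/(2(m+1)² + 3(m+1) + 7)] · 6·3/(11·10), which tends to 9/55 as m → ∞.
Hence the series converges for |w − 6| < 1/(9/55) = 55/9, so the radius of convergence is 55/9.
At w = 109/9: the series is dominated by a constant times Σ 1/m², which converges (p = 2 > 1).
At w = -1/9: the terms are on the order of 1/m², so the series converges absolutely by comparison with the p-series (p = 2 > 1).

[-1/9, 109/9]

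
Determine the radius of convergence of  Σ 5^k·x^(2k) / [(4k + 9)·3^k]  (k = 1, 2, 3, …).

R = √15/5

Apply the ratio test: |a_{k+1}| / |a_k| = [(4k + 9)/(4(k+1) + 9)] · 5/3, which tends to 5/3 as k → ∞.
Since the exponent of x increases by 2 each term, convergence requires |x|² < 3/5, hence R = √15/5.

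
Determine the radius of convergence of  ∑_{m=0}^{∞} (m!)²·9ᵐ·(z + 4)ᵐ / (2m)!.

Apply the ratio test: |a_{m+1}| / |a_m| = (m+1)²/[(2m+1)·(2m+2)] · 9, which tends to 9/4 as m → ∞.
Thus R = 1/(9/4) = 4/9.

R = 4/9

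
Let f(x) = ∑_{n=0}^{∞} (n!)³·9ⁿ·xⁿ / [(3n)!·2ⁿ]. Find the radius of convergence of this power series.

R = 6

Ratio test: |a_{n+1}/a_n| = (n+1)³/[(3n+1)·(3n+2)·(3n+3)] · 9/2 → 1/6 as n → ∞.
Hence the series converges for |x| < 1/(1/6) = 6, so the radius of convergence is 6.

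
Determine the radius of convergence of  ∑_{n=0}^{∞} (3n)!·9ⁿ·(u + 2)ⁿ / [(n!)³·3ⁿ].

R = 1/81

Apply the ratio test: |a_{n+1}| / |a_n| = (3n+1)·(3n+2)·(3n+3)/(n+1)³ · 9/3, which tends to 81 as n → ∞.
Convergence for |u + 2| · 81 < 1, i.e. |u + 2| < 1/81. So R = 1/81.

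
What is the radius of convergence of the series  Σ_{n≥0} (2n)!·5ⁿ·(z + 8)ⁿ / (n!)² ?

Ratio test: |a_{n+1}/a_n| = (2n+1)·(2n+2)/(n+1)² · 5 → 20 as n → ∞.
The series converges when 20 · |z + 8| < 1, giving R = 1/20.

R = 1/20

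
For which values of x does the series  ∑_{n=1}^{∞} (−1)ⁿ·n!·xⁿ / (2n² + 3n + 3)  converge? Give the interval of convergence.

{0}

Ratio test: |a_{n+1}/a_n| = (n+1) · (2n² + 3n + 3)/(2(n+1)² + 3(n+1) + 3) → ∞ as n → ∞.
The ratio grows without bound, so the series diverges whenever x ≠ 0; it converges only at x = 0. R = 0.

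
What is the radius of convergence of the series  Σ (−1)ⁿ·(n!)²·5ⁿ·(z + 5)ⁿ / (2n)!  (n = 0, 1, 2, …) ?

Ratio test: |a_{n+1}/a_n| = (n+1)²/[(2n+1)·(2n+2)] · 5 → 5/4 as n → ∞.
Hence the series converges for |z + 5| < 1/(5/4) = 4/5, so the radius of convergence is 4/5.

R = 4/5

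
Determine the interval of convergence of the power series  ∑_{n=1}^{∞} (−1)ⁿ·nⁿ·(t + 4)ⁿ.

{-4}

Root test: |a_n|^(1/n) = n → ∞.
Since the n-th root of |a_n| is unbounded, the series converges only at t = -4; R = 0.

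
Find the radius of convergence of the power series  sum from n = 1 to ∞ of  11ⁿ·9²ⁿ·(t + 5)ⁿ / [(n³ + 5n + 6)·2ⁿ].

By the ratio test, |a_{n+1}/a_n| = [(n³ + 5n + 6)/((n+1)³ + 5(n+1) + 6)] · 11·81/2 → 891/2.
Convergence for |t + 5| · 891/2 < 1, i.e. |t + 5| < 2/891. So R = 2/891.

R = 2/891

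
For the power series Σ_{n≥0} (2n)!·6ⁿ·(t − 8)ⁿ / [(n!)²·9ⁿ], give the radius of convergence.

R = 3/8

By the ratio test, |a_{n+1}/a_n| = (2n+1)·(2n+2)/(n+1)² · 6/9 → 8/3.
Convergence for |t − 8| · 8/3 < 1, i.e. |t − 8| < 3/8. So R = 3/8.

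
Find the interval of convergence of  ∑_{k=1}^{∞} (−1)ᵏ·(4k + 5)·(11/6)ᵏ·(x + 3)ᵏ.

Apply the ratio test: |a_{k+1}| / |a_k| = [(4(k+1) + 5)/(4k + 5)] · 11/6, which tends to 11/6 as k → ∞.
Hence the series converges for |x + 3| < 1/(11/6) = 6/11, so the radius of convergence is 6/11.
Endpoint x = -27/11: the terms do not tend to 0, so the series diverges.
Check x = -39/11: the terms do not tend to 0, so the series diverges.

(-39/11, -27/11)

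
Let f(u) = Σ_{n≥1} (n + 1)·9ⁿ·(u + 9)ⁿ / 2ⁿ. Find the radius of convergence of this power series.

By the ratio test, |a_{n+1}/a_n| = [((n+1) + 1)/(n + 1)] · 9/2 → 9/2.
Hence the series converges for |u + 9| < 1/(9/2) = 2/9, so the radius of convergence is 2/9.

R = 2/9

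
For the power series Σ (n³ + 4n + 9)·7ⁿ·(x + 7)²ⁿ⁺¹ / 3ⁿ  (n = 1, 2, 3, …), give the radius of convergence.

R = √21/7

The ratio of consecutive coefficients is [((n+1)³ + 4(n+1) + 9)/(n³ + 4n + 9)] · 7/3 → 7/3.
Successive powers of (x + 7) differ by 2, so the series converges when |x + 7|² · 7/3 < 1, i.e. |x + 7| < √(3/7). So R = √21/7.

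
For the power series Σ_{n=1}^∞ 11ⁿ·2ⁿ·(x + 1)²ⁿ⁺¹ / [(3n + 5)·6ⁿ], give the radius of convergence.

Apply the ratio test: |a_{n+1}| / |a_n| = [(3n + 5)/(3(n+1) + 5)] · 11·2/6, which tends to 11/3 as n → ∞.
Successive powers of (x + 1) differ by 2, so the series converges when |x + 1|² · 11/3 < 1, i.e. |x + 1| < √(3/11). So R = √33/11.

R = √33/11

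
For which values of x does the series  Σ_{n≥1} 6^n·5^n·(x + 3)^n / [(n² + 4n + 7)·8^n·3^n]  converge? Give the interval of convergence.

The ratio of consecutive coefficients is [(n² + 4n + 7)/((n+1)² + 4(n+1) + 7)] · 6·5/(8·3) → 5/4.
The series converges when 5/4 · |x + 3| < 1, giving R = 4/5.
When x = -11/5, the terms are on the order of 1/n², so the series converges absolutely by comparison with the p-series (p = 2 > 1).
At x = -19/5: the series is dominated by a constant times Σ 1/n², which converges (p = 2 > 1).

[-19/5, -11/5]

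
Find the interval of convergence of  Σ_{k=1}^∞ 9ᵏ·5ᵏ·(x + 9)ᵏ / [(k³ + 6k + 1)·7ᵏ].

[-412/45, -398/45]

The ratio of consecutive coefficients is [(k³ + 6k + 1)/((k+1)³ + 6(k+1) + 1)] · 9·5/7 → 45/7.
The series converges when 45/7 · |x + 9| < 1, giving R = 7/45.
At x = -398/45: the terms are on the order of 1/k³, so the series converges absolutely by comparison with the p-series (p = 3 > 1).
When x = -412/45, the terms are on the order of 1/k³, so the series converges absolutely by comparison with the p-series (p = 3 > 1).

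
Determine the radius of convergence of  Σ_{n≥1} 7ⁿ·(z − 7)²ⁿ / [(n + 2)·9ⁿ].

R = 3√7/7

Apply the ratio test: |a_{n+1}| / |a_n| = [(n + 2)/((n+1) + 2)] · 7/9, which tends to 7/9 as n → ∞.
Writing y = (z − 7)², the series in y has radius 9/7, so |z − 7| < √(9/7) and R = 3√7/7.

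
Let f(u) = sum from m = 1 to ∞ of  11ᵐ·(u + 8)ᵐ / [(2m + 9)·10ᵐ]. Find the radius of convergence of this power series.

Ratio test: |a_{m+1}/a_m| = [(2m + 9)/(2(m+1) + 9)] · 11/10 → 11/10 as m → ∞.
The series converges when 11/10 · |u + 8| < 1, giving R = 10/11.

R = 10/11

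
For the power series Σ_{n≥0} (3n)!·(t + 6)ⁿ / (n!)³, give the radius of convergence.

Apply the ratio test: |a_{n+1}| / |a_n| = (3n+1)·(3n+2)·(3n+3)/(n+1)³, which tends to 27 as n → ∞.
Thus R = 1/(27) = 1/27.

R = 1/27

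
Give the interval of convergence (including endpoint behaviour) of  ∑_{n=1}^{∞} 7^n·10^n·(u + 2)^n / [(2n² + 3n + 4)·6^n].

[-73/35, -67/35]

The ratio of consecutive coefficients is [(2n² + 3n + 4)/(2(n+1)² + 3(n+1) + 4)] · 7·10/6 → 35/3.
Hence the series converges for |u + 2| < 1/(35/3) = 3/35, so the radius of convergence is 3/35.
Check u = -67/35: the series is dominated by a constant times Σ 1/n², which converges (p = 2 > 1).
When u = -73/35, the terms are on the order of 1/n², so the series converges absolutely by comparison with the p-series (p = 2 > 1).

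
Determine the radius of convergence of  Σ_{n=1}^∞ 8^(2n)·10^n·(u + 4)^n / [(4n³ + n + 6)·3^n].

R = 3/640

Apply the ratio test: |a_{n+1}| / |a_n| = [(4n³ + n + 6)/(4(n+1)³ + (n+1) + 6)] · 64·10/3, which tends to 640/3 as n → ∞.
Convergence for |u + 4| · 640/3 < 1, i.e. |u + 4| < 3/640. So R = 3/640.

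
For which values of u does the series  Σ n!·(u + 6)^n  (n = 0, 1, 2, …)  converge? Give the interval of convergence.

{-6}

Apply the ratio test: |a_{n+1}| / |a_n| = (n+1), which tends to ∞ as n → ∞.
The terms grow without bound for any (u + 6) ≠ 0, so R = 0 (convergence only at u = -6).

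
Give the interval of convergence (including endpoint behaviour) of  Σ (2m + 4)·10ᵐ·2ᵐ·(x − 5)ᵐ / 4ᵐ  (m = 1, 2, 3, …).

By the ratio test, |a_{m+1}/a_m| = [(2(m+1) + 4)/(2m + 4)] · 10·2/4 → 5.
Convergence for |x − 5| · 5 < 1, i.e. |x − 5| < 1/5. So R = 1/5.
When x = 26/5, the terms have absolute value of order m, which does not tend to 0, so the series diverges by the divergence test.
When x = 24/5, the m-th term does not approach 0; divergence by the term test.

(24/5, 26/5)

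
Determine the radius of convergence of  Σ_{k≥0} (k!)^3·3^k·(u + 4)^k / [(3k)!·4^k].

Apply the ratio test: |a_{k+1}| / |a_k| = (k+1)³/[(3k+1)·(3k+2)·(3k+3)] · 3/4, which tends to 1/36 as k → ∞.
Hence the series converges for |u + 4| < 1/(1/36) = 36, so the radius of convergence is 36.

R = 36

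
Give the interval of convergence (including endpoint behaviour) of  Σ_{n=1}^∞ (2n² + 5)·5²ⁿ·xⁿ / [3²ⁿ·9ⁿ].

Ratio test: |a_{n+1}/a_n| = [(2(n+1)² + 5)/(2n² + 5)] · 25/(9·9) → 25/81 as n → ∞.
The series converges when 25/81 · |x| < 1, giving R = 81/25.
Check x = 81/25: the terms have absolute value of order n², which does not tend to 0, so the series diverges by the divergence test.
When x = -81/25, the n-th term does not approach 0; divergence by the term test.

(-81/25, 81/25)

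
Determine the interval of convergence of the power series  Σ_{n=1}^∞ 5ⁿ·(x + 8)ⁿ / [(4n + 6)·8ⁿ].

[-48/5, -32/5)

Apply the ratio test: |a_{n+1}| / |a_n| = [(4n + 6)/(4(n+1) + 6)] · 5/8, which tends to 5/8 as n → ∞.
The series converges when 5/8 · |x + 8| < 1, giving R = 8/5.
At x = -32/5: the terms behave like c/n; limit comparison with the harmonic series gives divergence.
When x = -48/5, convergence follows from the alternating series test (terms decrease monotonically to 0).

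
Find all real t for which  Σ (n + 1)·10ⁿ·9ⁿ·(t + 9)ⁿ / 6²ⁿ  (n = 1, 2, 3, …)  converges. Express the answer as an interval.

The ratio of consecutive coefficients is [((n+1) + 1)/(n + 1)] · 10·9/36 → 5/2.
Thus R = 1/(5/2) = 2/5.
Check t = -43/5: the n-th term does not approach 0; divergence by the term test.
Check t = -47/5: the n-th term does not approach 0; divergence by the term test.

(-47/5, -43/5)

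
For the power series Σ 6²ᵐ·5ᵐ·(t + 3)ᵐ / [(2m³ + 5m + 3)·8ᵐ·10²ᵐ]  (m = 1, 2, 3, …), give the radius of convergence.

Ratio test: |a_{m+1}/a_m| = [(2m³ + 5m + 3)/(2(m+1)³ + 5(m+1) + 3)] · 36·5/(8·100) → 9/40 as m → ∞.
The series converges when 9/40 · |t + 3| < 1, giving R = 40/9.

R = 40/9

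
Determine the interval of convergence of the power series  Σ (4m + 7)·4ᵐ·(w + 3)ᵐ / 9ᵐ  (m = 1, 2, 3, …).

By the ratio test, |a_{m+1}/a_m| = [(4(m+1) + 7)/(4m + 7)] · 4/9 → 4/9.
Thus R = 1/(4/9) = 9/4.
Check w = -3/4: the terms have absolute value of order m, which does not tend to 0, so the series diverges by the divergence test.
At w = -21/4: the m-th term does not approach 0; divergence by the term test.

(-21/4, -3/4)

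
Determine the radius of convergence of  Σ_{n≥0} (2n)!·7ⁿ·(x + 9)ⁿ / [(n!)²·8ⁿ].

R = 2/7

Apply the ratio test: |a_{n+1}| / |a_n| = (2n+1)·(2n+2)/(n+1)² · 7/8, which tends to 7/2 as n → ∞.
Hence the series converges for |x + 9| < 1/(7/2) = 2/7, so the radius of convergence is 2/7.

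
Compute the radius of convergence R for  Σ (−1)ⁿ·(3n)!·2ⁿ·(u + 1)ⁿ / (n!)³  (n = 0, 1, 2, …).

Apply the ratio test: |a_{n+1}| / |a_n| = (3n+1)·(3n+2)·(3n+3)/(n+1)³ · 2, which tends to 54 as n → ∞.
Hence the series converges for |u + 1| < 1/(54) = 1/54, so the radius of convergence is 1/54.

R = 1/54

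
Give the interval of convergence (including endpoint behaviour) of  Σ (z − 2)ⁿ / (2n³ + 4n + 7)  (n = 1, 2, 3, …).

Ratio test: |a_{n+1}/a_n| = (2n³ + 4n + 7)/(2(n+1)³ + 4(n+1) + 7) → 1 as n → ∞.
So the series converges when |z − 2| < 1 and diverges when |z − 2| > 1; R = 1.
Check z = 3: the series is dominated by a constant times Σ 1/n³, which converges (p = 3 > 1).
When z = 1, the terms are on the order of 1/n³, so the series converges absolutely by comparison with the p-series (p = 3 > 1).

[1, 3]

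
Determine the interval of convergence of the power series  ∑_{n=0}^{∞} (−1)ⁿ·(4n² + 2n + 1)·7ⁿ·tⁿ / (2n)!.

By the ratio test, |a_{n+1}/a_n| = (4(n+1)² + 2(n+1) + 1)/(4n² + 2n + 1) · 7 · 1/[(2n+1)·(2n+2)] → 0.
The ratio tends to 0 regardless of t, hence R = ∞.

(−∞, ∞)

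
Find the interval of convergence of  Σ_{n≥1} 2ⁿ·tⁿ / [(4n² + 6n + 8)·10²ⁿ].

[-50, 50]

Ratio test: |a_{n+1}/a_n| = [(4n² + 6n + 8)/(4(n+1)² + 6(n+1) + 8)] · 2/100 → 1/50 as n → ∞.
The series converges when 1/50 · |t| < 1, giving R = 50.
At t = 50: absolute convergence follows by limit comparison with Σ 1/n².
Check t = -50: the terms are on the order of 1/n², so the series converges absolutely by comparison with the p-series (p = 2 > 1).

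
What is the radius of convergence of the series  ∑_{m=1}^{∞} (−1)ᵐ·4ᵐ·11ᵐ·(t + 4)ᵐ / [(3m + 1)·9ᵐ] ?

Ratio test: |a_{m+1}/a_m| = [(3m + 1)/(3(m+1) + 1)] · 4·11/9 → 44/9 as m → ∞.
The series converges when 44/9 · |t + 4| < 1, giving R = 9/44.

R = 9/44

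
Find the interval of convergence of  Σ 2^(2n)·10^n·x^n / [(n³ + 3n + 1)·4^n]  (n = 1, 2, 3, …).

Apply the ratio test: |a_{n+1}| / |a_n| = [(n³ + 3n + 1)/((n+1)³ + 3(n+1) + 1)] · 4·10/4, which tends to 10 as n → ∞.
Thus R = 1/(10) = 1/10.
Endpoint x = 1/10: absolute convergence follows by limit comparison with Σ 1/n³.
Endpoint x = -1/10: the terms are on the order of 1/n³, so the series converges absolutely by comparison with the p-series (p = 3 > 1).

[-1/10, 1/10]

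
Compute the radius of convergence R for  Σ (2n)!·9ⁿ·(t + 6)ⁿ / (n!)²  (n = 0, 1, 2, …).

R = 1/36

By the ratio test, |a_{n+1}/a_n| = (2n+1)·(2n+2)/(n+1)² · 9 → 36.
Hence the series converges for |t + 6| < 1/(36) = 1/36, so the radius of convergence is 1/36.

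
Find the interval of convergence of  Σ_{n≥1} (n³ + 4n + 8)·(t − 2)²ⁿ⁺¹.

Ratio test: |a_{n+1}/a_n| = ((n+1)³ + 4(n+1) + 8)/(n³ + 4n + 8) → 1 as n → ∞.
Writing y = (t − 2)², the series in y has radius 1, so |t − 2| < √(1) = 1 and R = 1.
At t = 3: the terms have absolute value of order n³, which does not tend to 0, so the series diverges by the divergence test.
Endpoint t = 1: the terms do not tend to 0, so the series diverges.

(1, 3)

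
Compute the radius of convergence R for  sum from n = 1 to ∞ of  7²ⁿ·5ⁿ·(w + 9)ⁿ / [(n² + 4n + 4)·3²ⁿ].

Ratio test: |a_{n+1}/a_n| = [(n² + 4n + 4)/((n+1)² + 4(n+1) + 4)] · 49·5/9 → 245/9 as n → ∞.
Hence the series converges for |w + 9| < 1/(245/9) = 9/245, so the radius of convergence is 9/245.

R = 9/245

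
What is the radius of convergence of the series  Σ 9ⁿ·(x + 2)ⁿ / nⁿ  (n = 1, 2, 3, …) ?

By the Cauchy root test, |a_n|^(1/n) = 9/n → 0.
The limit is 0 for every x, so R = ∞.

R = ∞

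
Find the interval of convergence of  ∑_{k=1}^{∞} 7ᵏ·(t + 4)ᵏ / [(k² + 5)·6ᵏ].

[-34/7, -22/7]

Apply the ratio test: |a_{k+1}| / |a_k| = [(k² + 5)/((k+1)² + 5)] · 7/6, which tends to 7/6 as k → ∞.
Hence the series converges for |t + 4| < 1/(7/6) = 6/7, so the radius of convergence is 6/7.
When t = -22/7, absolute convergence follows by limit comparison with Σ 1/k².
At t = -34/7: the series is dominated by a constant times Σ 1/k², which converges (p = 2 > 1).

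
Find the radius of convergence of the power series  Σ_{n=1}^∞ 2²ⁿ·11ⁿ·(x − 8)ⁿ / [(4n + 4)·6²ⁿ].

Ratio test: |a_{n+1}/a_n| = [(4n + 4)/(4(n+1) + 4)] · 4·11/36 → 11/9 as n → ∞.
The series converges when 11/9 · |x − 8| < 1, giving R = 9/11.

R = 9/11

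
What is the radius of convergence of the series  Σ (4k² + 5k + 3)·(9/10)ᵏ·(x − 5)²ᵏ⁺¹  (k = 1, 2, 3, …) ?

The ratio of consecutive coefficients is [(4(k+1)² + 5(k+1) + 3)/(4k² + 5k + 3)] · 9/10 → 9/10.
Successive powers of (x − 5) differ by 2, so the series converges when |x − 5|² · 9/10 < 1, i.e. |x − 5| < √(10/9). So R = √10/3.

R = √10/3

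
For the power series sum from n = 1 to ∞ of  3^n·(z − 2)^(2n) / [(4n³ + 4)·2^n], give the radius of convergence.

Ratio test: |a_{n+1}/a_n| = [(4n³ + 4)/(4(n+1)³ + 4)] · 3/2 → 3/2 as n → ∞.
Successive powers of (z − 2) differ by 2, so the series converges when |z − 2|² · 3/2 < 1, i.e. |z − 2| < √(2/3). So R = √6/3.

R = √6/3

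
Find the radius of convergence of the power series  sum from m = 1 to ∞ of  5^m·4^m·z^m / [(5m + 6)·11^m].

R = 11/20

Apply the ratio test: |a_{m+1}| / |a_m| = [(5m + 6)/(5(m+1) + 6)] · 5·4/11, which tends to 20/11 as m → ∞.
Convergence for |z| · 20/11 < 1, i.e. |z| < 11/20. So R = 11/20.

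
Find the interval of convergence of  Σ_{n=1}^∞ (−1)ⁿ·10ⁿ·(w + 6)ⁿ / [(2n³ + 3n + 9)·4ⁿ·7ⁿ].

The ratio of consecutive coefficients is [(2n³ + 3n + 9)/(2(n+1)³ + 3(n+1) + 9)] · 10/(4·7) → 5/14.
Thus R = 1/(5/14) = 14/5.
Endpoint w = -16/5: the terms are on the order of 1/n³, so the series converges absolutely by comparison with the p-series (p = 3 > 1).
Check w = -44/5: absolute convergence follows by limit comparison with Σ 1/n³.

[-44/5, -16/5]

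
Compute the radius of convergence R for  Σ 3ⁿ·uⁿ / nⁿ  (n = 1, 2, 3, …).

Root test: |a_n|^(1/n) = 3/n → 0.
Since the n-th root of |a_n| tends to 0, the series converges for all real u; R = ∞.

R = ∞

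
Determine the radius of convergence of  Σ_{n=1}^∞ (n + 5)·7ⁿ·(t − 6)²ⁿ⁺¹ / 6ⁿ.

The ratio of consecutive coefficients is [((n+1) + 5)/(n + 5)] · 7/6 → 7/6.
Writing y = (t − 6)², the series in y has radius 6/7, so |t − 6| < √(6/7) and R = √42/7.

R = √42/7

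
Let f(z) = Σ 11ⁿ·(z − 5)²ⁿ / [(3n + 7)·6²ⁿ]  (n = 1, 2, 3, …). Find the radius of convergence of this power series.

By the ratio test, |a_{n+1}/a_n| = [(3n + 7)/(3(n+1) + 7)] · 11/36 → 11/36.
Since the exponent of (z − 5) increases by 2 each term, convergence requires |z − 5|² < 36/11, hence R = 6√11/11.

R = 6√11/11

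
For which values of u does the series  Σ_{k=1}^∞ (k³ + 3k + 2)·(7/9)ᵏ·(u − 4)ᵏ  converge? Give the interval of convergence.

The ratio of consecutive coefficients is [((k+1)³ + 3(k+1) + 2)/(k³ + 3k + 2)] · 7/9 → 7/9.
Convergence for |u − 4| · 7/9 < 1, i.e. |u − 4| < 9/7. So R = 9/7.
Endpoint u = 37/7: the k-th term does not approach 0; divergence by the term test.
Check u = 19/7: the terms do not tend to 0, so the series diverges.

(19/7, 37/7)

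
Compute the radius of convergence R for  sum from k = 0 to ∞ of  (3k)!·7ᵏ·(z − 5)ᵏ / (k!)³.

The ratio of consecutive coefficients is (3k+1)·(3k+2)·(3k+3)/(k+1)³ · 7 → 189.
Convergence for |z − 5| · 189 < 1, i.e. |z − 5| < 1/189. So R = 1/189.

R = 1/189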